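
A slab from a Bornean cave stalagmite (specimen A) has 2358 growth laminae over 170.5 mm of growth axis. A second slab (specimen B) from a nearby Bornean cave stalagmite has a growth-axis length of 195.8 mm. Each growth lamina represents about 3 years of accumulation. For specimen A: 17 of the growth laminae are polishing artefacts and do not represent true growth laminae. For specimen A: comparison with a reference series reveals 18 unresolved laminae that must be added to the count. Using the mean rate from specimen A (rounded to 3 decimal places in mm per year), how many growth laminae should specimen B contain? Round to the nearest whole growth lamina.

Specimen A: after corrections the count is 2358 − 17 + 18 = 2359 growth laminae.
Specimen A: at 3 years per growth lamina, 2359 × 3 = 7077 years.
A: Extension rate ≈ 170.5 / 7077 = 0.024 mm per year.
For B, 195.8 / 0.024 = 8158.33 years; at 3 years per growth lamina that is 8158.33 / 3 ≈ 2719 growth laminae.

2719 growth laminae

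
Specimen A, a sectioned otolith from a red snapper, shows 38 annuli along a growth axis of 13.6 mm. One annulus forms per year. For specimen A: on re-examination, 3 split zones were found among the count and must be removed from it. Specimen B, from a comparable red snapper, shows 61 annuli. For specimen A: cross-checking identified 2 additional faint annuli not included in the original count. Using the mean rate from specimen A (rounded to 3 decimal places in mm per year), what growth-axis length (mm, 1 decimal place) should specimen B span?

Specimen A: correcting the raw count gives 38 − 3 + 2 = 37 true annuli.
A: 13.6 mm over 37 years gives 13.6 / 37 ≈ 0.368 mm per year.
For B, 0.368 mm/year × 61 years = 22.4 mm.

22.4 mm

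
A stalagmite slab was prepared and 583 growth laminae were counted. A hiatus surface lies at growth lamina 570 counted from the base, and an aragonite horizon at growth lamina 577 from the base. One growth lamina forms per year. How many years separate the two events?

7 yr

Separation: 577 − 570 = 7 growth laminae.
That is 7 years at one growth lamina per year.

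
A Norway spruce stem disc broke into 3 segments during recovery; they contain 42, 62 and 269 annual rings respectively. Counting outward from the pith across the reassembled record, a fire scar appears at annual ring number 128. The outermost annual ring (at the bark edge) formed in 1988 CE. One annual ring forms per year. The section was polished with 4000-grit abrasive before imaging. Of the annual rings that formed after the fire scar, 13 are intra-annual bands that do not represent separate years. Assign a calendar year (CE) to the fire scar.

1756 CE

Total annual rings = 42 + 62 + 269 = 373.
373 − 128 = 245 annual rings lie beyond the fire scar toward the bark edge.
Removing the 13 false annual rings leaves 245 − 13 = 232 true annual rings beyond the fire scar.
The annual ring at the bark edge is 1988 CE, so the fire scar dates to 1988 − 232 = 1756 CE.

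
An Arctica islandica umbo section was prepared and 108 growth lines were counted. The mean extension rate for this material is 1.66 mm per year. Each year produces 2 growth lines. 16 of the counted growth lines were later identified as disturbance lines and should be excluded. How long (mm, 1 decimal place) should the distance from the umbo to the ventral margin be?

Correcting the raw count gives 108 − 16 = 92 true growth lines.
With 2 growth lines per year, 92 / 2 = 46 years.
Predicted length = 1.66 mm/year × 46 years = 76.4 mm.

76.4 mm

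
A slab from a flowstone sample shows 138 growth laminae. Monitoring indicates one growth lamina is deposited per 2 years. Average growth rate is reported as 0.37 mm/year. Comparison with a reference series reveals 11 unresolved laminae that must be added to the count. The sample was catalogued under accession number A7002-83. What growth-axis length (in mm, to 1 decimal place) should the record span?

Adjusted count: 138 + 11 = 149 growth laminae.
Multiplying by 2 years per growth lamina: 149 × 2 = 298 years.
Predicted length = 0.37 mm/year × 298 years = 110.3 mm.

110.3 mm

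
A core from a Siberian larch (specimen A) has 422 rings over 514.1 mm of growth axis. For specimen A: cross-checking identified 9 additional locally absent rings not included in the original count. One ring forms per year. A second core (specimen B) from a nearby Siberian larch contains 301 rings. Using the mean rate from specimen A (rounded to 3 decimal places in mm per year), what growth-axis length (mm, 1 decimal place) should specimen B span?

359.1 mm

Specimen A: correcting the raw count gives 422 + 9 = 431 true rings.
A: 514.1 mm over 431 years gives 514.1 / 431 ≈ 1.193 mm/year.
Length of B = 1.193 × 301 = 359.1 mm.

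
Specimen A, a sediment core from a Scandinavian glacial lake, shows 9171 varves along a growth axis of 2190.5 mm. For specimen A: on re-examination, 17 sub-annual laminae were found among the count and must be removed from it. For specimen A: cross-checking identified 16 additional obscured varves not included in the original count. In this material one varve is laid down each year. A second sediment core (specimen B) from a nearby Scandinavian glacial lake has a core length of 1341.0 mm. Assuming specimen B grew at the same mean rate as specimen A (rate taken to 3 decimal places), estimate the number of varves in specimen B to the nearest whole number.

5611 varves

Specimen A: after corrections the count is 9171 − 17 + 16 = 9170 varves.
A: 2190.5 mm over 9170 years gives 2190.5 / 9170 ≈ 0.239 mm/year.
Specimen B: 1341.0 mm / 0.239 mm per year = 5610.88 years ≈ 5611 varves.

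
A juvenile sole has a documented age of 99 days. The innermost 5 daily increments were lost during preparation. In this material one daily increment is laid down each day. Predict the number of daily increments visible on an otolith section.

At one daily increment per day, 99 days correspond to 99 daily increments.
Subtracting the 5 daily increments not captured gives 99 − 5 = 94 daily increments in the record.

94 daily increments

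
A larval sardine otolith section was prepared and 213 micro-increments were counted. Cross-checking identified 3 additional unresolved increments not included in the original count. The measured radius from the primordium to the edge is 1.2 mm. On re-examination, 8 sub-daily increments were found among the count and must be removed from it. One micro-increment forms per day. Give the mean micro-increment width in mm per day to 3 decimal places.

After corrections the count is 213 − 8 + 3 = 208 micro-increments.
Extension rate ≈ 1.2 / 208 = 0.006 mm per day.

0.006 mm per day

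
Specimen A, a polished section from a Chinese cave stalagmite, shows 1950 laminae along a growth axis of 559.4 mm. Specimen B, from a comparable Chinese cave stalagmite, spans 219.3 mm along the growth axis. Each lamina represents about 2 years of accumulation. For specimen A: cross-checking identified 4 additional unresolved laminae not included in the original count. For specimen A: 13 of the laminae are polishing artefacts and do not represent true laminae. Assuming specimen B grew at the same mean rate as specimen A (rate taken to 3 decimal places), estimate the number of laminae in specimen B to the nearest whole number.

Specimen A: adjusted count: 1950 − 13 + 4 = 1941 laminae.
Specimen A: multiplying by 2 years per lamina: 1941 × 2 = 3882 years.
A: Extension rate ≈ 559.4 / 3882 = 0.144 mm per year.
B spans 219.3 / 0.144 = 1522.92 years; at 2 years per lamina that is 1522.92 / 2 ≈ 761 laminae.

761 laminae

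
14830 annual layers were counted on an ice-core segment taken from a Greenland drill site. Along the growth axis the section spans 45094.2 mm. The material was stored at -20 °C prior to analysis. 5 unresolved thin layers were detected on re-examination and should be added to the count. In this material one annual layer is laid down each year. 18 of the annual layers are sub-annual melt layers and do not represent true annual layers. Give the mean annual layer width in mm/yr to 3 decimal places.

3.043 mm/yr

Adjusted count: 14830 − 18 + 5 = 14817 annual layers.
Mean rate = 45094.2 mm / 14817 years ≈ 3.043 mm/yr.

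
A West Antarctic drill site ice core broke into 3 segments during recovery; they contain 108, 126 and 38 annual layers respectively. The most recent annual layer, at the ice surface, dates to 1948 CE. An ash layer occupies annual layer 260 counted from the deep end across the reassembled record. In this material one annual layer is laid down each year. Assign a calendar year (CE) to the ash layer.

Total annual layers = 108 + 126 + 38 = 272.
Between annual layer 260 and the ice surface there are 272 − 260 = 12 annual layers.
1948 − 12 = 1936 CE.

1936 CE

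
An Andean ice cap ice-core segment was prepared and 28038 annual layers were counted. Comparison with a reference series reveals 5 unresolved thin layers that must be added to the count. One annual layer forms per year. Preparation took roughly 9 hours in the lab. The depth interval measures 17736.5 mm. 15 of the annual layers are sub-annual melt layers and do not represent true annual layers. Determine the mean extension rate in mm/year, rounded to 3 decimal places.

0.633 mm/year

After corrections the count is 28038 − 15 + 5 = 28028 annual layers.
17736.5 mm over 28028 years gives 17736.5 / 28028 ≈ 0.633 mm/year.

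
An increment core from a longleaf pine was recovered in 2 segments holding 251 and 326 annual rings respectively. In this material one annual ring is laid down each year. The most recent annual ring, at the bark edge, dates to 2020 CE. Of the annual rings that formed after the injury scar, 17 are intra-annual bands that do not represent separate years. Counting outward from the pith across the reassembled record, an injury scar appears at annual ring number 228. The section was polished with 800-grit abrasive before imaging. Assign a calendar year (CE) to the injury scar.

1688 CE

Total annual rings = 251 + 326 = 577.
The injury scar sits at annual ring 228 from the pith, so 577 − 228 = 349 annual rings formed after it.
349 − 17 false = 332 true annual rings after the injury scar.
2020 − 332 = 1688 CE.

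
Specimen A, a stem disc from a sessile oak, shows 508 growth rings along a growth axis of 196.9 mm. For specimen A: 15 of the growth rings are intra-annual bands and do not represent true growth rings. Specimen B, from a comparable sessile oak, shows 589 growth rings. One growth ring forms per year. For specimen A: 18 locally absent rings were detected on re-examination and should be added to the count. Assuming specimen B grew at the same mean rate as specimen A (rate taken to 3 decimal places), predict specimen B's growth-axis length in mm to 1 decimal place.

226.8 mm

Specimen A: correcting the raw count gives 508 − 15 + 18 = 511 true growth rings.
A: Mean rate = 196.9 mm / 511 years ≈ 0.385 mm/yr.
For B, 0.385 mm/year × 589 years = 226.8 mm.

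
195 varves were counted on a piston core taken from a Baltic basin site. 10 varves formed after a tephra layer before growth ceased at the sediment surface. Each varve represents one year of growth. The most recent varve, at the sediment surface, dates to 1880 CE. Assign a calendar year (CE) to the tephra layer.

1870 CE

There are 10 varves younger than the tephra layer.
1880 − 10 = 1870 CE.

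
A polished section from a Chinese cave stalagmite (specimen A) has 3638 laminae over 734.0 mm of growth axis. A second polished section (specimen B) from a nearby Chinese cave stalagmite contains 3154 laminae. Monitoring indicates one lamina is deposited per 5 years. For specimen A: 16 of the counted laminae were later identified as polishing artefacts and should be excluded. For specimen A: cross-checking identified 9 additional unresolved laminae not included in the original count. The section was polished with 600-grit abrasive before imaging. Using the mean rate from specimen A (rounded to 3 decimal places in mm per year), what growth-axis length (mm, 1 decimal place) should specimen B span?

Specimen A: adjusted count: 3638 − 16 + 9 = 3631 laminae.
Specimen A: 3631 laminae at 5 years each span 3631 × 5 = 18155 years.
A: Extension rate ≈ 734.0 / 18155 = 0.040 mm/yr.
Specimen B: multiplying by 5 years per lamina: 3154 × 5 = 15770 years. B's length ≈ 0.040 × 15770 = 630.8 mm.

630.8 mm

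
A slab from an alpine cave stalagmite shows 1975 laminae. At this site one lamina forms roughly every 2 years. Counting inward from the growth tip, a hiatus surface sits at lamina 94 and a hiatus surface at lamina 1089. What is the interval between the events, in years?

1990 years

Separation: 1089 − 94 = 995 laminae.
At 2 years per lamina, 995 × 2 = 1990 years.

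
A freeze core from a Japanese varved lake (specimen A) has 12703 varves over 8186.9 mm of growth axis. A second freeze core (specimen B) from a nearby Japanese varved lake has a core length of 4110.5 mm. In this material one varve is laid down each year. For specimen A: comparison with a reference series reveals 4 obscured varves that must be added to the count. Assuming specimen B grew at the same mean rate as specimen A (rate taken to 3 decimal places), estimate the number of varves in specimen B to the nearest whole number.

6383 varves

Specimen A: correcting the raw count gives 12703 + 4 = 12707 true varves.
A: Mean rate = 8186.9 mm / 12707 years ≈ 0.644 mm/yr.
Specimen B: 4110.5 mm / 0.644 mm per year = 6382.76 years ≈ 6383 varves.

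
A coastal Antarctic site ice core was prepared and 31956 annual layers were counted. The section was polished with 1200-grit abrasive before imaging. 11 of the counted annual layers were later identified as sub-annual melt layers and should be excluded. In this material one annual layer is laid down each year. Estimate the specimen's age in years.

31945 yr

Adjusted count: 31956 − 11 = 31945 annual layers.
At one annual layer per year, that is 31945 years.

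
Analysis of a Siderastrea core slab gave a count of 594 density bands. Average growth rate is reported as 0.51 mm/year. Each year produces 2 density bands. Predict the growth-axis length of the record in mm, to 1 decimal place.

151.5 mm

594 density bands at 2 per year is 594 / 2 = 297 years.
Length ≈ 0.51 × 297 = 151.5 mm.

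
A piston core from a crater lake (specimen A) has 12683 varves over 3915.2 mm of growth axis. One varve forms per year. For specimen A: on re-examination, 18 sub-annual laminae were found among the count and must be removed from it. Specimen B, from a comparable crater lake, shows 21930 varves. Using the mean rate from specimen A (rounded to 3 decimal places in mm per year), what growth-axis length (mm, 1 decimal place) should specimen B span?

Specimen A: true varve count = 12683 − 18 = 12665.
A: Mean rate = 3915.2 mm / 12665 years ≈ 0.309 mm/year.
Length of B = 0.309 × 21930 = 6776.4 mm.

6776.4 mm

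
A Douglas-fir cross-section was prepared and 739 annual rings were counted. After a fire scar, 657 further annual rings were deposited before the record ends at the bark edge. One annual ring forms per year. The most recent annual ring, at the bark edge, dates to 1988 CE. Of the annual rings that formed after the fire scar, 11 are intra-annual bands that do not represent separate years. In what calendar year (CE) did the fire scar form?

1342 CE

There are 657 annual rings younger than the fire scar.
Removing the 11 false annual rings leaves 657 − 11 = 646 true annual rings beyond the fire scar.
Counting back 646 years from 1988 CE places the fire scar in 1988 − 646 = 1342 CE.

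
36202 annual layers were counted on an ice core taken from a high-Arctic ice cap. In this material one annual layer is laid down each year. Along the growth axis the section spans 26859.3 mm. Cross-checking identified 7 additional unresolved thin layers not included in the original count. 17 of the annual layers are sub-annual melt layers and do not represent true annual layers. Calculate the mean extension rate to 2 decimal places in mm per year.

0.74 mm per year

Adjusted count: 36202 − 17 + 7 = 36192 annual layers.
Extension rate ≈ 26859.3 / 36192 = 0.74 mm per year.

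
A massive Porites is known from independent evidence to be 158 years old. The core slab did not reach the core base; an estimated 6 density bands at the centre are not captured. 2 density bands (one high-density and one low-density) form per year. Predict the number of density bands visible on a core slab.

310 density bands

Expected density bands: 158 × 2 = 316.
Less the 6 uncaptured density bands: 316 − 6 = 310.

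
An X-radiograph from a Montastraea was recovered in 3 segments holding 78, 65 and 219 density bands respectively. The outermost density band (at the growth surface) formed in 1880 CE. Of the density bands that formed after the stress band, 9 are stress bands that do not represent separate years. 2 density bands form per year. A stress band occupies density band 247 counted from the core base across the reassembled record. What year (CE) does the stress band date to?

1827 CE

Total density bands = 78 + 65 + 219 = 362.
362 − 247 = 115 density bands lie beyond the stress band toward the growth surface.
115 − 9 false = 106 true density bands after the stress band.
106 density bands at 2 per year is 106 / 2 = 53 years.
The density band at the growth surface is 1880 CE, so the stress band dates to 1880 − 53 = 1827 CE.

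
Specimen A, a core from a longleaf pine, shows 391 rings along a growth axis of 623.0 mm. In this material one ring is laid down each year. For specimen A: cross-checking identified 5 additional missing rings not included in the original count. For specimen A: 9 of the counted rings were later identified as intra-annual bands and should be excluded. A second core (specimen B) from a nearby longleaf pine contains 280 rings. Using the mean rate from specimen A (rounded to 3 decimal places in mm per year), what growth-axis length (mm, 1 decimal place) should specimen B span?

Specimen A: adjusted count: 391 − 9 + 5 = 387 rings.
A: Mean rate = 623.0 mm / 387 years ≈ 1.610 mm per year.
For B, 1.610 mm/year × 280 years = 450.8 mm.

450.8 mm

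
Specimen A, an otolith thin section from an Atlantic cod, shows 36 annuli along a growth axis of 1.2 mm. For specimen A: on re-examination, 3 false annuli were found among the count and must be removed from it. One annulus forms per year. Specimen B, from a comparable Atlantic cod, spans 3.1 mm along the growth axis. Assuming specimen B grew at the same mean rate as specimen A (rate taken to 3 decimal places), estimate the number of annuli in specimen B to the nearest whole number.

Specimen A: after corrections the count is 36 − 3 = 33 annuli.
A: Extension rate ≈ 1.2 / 33 = 0.036 mm per year.
B spans 3.1 / 0.036 = 86.11 years ≈ 86 annuli.

86 annuli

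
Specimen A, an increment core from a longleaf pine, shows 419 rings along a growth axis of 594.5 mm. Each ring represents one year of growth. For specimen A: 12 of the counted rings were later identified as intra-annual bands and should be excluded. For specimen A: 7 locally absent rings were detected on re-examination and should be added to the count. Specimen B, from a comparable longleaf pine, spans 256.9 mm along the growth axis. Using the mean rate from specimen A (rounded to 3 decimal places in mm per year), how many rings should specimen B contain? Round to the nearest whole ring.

179 rings

Specimen A: correcting the raw count gives 419 − 12 + 7 = 414 true rings.
A: Mean rate = 594.5 mm / 414 years ≈ 1.436 mm per year.
For B, 256.9 / 1.436 = 178.90 years ≈ 179 rings.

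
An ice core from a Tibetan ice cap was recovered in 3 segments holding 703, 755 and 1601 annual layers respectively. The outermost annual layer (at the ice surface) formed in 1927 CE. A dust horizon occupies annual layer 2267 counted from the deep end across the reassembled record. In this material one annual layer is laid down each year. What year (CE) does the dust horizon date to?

Total annual layers = 703 + 755 + 1601 = 3059.
3059 − 2267 = 792 annual layers lie beyond the dust horizon toward the ice surface.
Counting back 792 years from 1927 CE places the dust horizon in 1927 − 792 = 1135 CE.

1135 CE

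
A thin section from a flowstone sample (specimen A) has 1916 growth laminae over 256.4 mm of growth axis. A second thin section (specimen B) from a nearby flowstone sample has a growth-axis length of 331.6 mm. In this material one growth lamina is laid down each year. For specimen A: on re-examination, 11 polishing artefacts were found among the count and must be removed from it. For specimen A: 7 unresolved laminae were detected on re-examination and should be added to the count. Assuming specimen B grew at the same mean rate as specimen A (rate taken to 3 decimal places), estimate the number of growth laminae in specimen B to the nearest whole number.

2475 growth laminae

Specimen A: adjusted count: 1916 − 11 + 7 = 1912 growth laminae.
A: Extension rate ≈ 256.4 / 1912 = 0.134 mm/yr.
For B, 331.6 / 0.134 = 2474.63 years ≈ 2475 growth laminae.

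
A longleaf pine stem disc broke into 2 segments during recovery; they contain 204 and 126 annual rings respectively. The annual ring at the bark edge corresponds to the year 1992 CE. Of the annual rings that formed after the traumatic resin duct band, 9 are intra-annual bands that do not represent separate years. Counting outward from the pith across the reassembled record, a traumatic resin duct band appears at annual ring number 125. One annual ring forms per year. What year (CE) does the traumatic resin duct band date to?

Total annual rings = 204 + 126 = 330.
330 − 125 = 205 annual rings lie beyond the traumatic resin duct band toward the bark edge.
205 − 9 false = 196 true annual rings after the traumatic resin duct band.
Counting back 196 years from 1992 CE places the traumatic resin duct band in 1992 − 196 = 1796 CE.

1796 CE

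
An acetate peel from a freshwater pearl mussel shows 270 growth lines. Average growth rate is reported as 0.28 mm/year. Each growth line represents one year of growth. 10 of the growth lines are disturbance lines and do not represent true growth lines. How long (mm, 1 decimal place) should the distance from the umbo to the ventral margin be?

72.8 mm

After corrections the count is 270 − 10 = 260 growth lines.
260 years at 0.28 mm/year gives 0.28 × 260 = 72.8 mm.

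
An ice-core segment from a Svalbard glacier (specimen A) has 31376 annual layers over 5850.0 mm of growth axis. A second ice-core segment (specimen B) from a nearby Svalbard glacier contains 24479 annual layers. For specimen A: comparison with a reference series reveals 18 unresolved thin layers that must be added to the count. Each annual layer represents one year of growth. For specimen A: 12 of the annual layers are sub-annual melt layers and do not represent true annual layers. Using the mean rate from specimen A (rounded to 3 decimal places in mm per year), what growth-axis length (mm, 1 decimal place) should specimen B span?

Specimen A: after corrections the count is 31376 − 12 + 18 = 31382 annual layers.
A: Mean rate = 5850.0 mm / 31382 years ≈ 0.186 mm/yr.
B's length ≈ 0.186 × 24479 = 4553.1 mm.

4553.1 mm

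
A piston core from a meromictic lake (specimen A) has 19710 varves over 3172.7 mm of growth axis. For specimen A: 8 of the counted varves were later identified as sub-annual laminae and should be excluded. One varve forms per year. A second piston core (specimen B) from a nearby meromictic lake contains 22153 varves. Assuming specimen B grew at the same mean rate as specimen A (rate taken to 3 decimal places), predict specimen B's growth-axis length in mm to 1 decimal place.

Specimen A: true varve count = 19710 − 8 = 19702.
A: Extension rate ≈ 3172.7 / 19702 = 0.161 mm/yr.
B's length ≈ 0.161 × 22153 = 3566.6 mm.

3566.6 mm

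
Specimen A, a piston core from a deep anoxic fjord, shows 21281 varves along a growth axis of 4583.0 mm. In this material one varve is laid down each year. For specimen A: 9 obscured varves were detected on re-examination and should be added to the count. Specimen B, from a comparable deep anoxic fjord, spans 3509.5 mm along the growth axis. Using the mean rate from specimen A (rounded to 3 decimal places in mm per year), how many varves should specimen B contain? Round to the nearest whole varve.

16323 varves

Specimen A: adjusted count: 21281 + 9 = 21290 varves.
A: Mean rate = 4583.0 mm / 21290 years ≈ 0.215 mm per year.
For B, 3509.5 / 0.215 = 16323.26 years ≈ 16323 varves.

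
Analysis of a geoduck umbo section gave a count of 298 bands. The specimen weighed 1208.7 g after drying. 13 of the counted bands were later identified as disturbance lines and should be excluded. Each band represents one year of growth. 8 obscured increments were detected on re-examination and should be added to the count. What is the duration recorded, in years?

293 yr

After corrections the count is 298 − 13 + 8 = 293 bands.
With a one-to-one band periodicity this is 293 years.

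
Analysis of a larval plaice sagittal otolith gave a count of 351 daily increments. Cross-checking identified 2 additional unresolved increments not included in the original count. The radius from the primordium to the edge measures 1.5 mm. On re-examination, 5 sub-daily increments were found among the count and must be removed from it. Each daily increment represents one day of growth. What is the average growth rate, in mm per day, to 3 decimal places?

After corrections the count is 351 − 5 + 2 = 348 daily increments.
1.5 mm over 348 days gives 1.5 / 348 ≈ 0.004 mm per day.

0.004 mm per day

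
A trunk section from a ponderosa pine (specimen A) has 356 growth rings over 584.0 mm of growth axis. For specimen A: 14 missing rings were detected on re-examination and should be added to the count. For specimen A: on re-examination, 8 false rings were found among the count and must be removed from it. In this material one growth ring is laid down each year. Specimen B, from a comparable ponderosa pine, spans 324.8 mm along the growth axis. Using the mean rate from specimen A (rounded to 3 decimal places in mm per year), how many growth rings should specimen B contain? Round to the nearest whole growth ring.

Specimen A: after corrections the count is 356 − 8 + 14 = 362 growth rings.
A: 584.0 mm over 362 years gives 584.0 / 362 ≈ 1.613 mm/year.
B spans 324.8 / 1.613 = 201.36 years ≈ 201 growth rings.

201 growth rings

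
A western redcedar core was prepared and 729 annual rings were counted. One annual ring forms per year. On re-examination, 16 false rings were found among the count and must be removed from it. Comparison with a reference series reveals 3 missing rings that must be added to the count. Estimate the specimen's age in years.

Correcting the raw count gives 729 − 16 + 3 = 716 true annual rings.
One annual ring per year makes the duration 716 years.

716 yr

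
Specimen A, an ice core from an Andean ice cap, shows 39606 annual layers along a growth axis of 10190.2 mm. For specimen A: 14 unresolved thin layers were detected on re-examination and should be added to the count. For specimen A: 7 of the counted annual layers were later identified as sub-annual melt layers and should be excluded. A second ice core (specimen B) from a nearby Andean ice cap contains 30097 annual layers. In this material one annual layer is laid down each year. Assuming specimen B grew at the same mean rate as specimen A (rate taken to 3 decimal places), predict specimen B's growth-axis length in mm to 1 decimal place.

7734.9 mm

Specimen A: after corrections the count is 39606 − 7 + 14 = 39613 annual layers.
A: Mean rate = 10190.2 mm / 39613 years ≈ 0.257 mm per year.
For B, 0.257 mm/year × 30097 years = 7734.9 mm.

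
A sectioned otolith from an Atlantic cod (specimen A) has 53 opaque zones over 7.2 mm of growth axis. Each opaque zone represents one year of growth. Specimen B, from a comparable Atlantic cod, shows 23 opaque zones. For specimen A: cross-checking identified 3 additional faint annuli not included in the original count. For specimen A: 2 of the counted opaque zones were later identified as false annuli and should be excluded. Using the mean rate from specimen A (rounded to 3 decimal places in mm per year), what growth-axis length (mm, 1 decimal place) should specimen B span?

Specimen A: correcting the raw count gives 53 − 2 + 3 = 54 true opaque zones.
A: Mean rate = 7.2 mm / 54 years ≈ 0.133 mm per year.
For B, 0.133 mm/year × 23 years = 3.1 mm.

3.1 mm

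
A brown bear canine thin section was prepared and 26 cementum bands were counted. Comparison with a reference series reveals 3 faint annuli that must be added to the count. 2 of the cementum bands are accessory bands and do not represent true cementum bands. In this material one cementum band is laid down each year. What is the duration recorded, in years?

27 yr

True cementum band count = 26 − 2 + 3 = 27.
With a one-to-one cementum band periodicity this is 27 years.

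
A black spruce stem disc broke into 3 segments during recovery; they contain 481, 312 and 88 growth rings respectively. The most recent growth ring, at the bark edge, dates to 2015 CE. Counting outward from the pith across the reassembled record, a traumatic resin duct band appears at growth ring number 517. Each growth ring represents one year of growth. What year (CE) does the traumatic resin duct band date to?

Total growth rings = 481 + 312 + 88 = 881.
Between growth ring 517 and the bark edge there are 881 − 517 = 364 growth rings.
The growth ring at the bark edge is 2015 CE, so the traumatic resin duct band dates to 2015 − 364 = 1651 CE.

1651 CE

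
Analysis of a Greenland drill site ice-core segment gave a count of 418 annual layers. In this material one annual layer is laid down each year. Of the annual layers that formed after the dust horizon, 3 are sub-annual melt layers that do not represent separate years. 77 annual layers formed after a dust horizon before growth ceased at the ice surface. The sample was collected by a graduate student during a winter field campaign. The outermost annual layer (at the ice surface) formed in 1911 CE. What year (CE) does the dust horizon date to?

1837 CE

77 annual layers formed after the dust horizon.
Excluding 3 false annual layers: 77 − 3 = 74.
Counting back 74 years from 1911 CE places the dust horizon in 1911 − 74 = 1837 CE.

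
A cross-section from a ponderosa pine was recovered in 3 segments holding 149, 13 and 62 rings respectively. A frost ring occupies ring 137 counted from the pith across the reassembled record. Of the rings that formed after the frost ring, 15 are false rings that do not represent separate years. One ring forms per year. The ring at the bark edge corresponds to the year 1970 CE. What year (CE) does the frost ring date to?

Total rings = 149 + 13 + 62 = 224.
The frost ring sits at ring 137 from the pith, so 224 − 137 = 87 rings formed after it.
87 − 15 false = 72 true rings after the frost ring.
1970 − 72 = 1898 CE.

1898 CE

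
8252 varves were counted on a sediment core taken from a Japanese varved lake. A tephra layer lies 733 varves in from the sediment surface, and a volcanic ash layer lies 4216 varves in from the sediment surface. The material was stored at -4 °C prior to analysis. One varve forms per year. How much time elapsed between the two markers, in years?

The two markers are separated by 4216 − 733 = 3483 varves.
At one varve per year, 3483 years elapsed between them.

3483 yr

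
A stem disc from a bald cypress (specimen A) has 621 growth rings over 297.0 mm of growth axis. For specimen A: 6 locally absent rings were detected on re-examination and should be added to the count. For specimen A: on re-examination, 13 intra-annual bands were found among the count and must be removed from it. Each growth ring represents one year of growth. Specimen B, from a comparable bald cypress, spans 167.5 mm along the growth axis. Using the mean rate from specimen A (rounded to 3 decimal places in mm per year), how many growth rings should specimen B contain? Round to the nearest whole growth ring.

Specimen A: after corrections the count is 621 − 13 + 6 = 614 growth rings.
A: Mean rate = 297.0 mm / 614 years ≈ 0.484 mm/yr.
B spans 167.5 / 0.484 = 346.07 years ≈ 346 growth rings.

346 growth rings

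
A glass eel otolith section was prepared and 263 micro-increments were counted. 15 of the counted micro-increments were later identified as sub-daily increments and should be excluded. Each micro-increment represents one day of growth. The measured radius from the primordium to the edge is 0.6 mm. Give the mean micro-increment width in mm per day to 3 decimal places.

0.002 mm per day

After corrections the count is 263 − 15 = 248 micro-increments.
Mean rate = 0.6 mm / 248 days ≈ 0.002 mm per day.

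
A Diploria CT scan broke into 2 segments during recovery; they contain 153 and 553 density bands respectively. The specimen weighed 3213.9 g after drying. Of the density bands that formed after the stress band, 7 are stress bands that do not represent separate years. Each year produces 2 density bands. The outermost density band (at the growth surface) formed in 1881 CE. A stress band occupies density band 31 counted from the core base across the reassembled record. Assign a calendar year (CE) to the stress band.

1547 CE

Total density bands = 153 + 553 = 706.
706 − 31 = 675 density bands lie beyond the stress band toward the growth surface.
Excluding 7 false density bands: 675 − 7 = 668.
With 2 density bands per year, 668 / 2 = 334 years.
Counting back 334 years from 1881 CE places the stress band in 1881 − 334 = 1547 CE.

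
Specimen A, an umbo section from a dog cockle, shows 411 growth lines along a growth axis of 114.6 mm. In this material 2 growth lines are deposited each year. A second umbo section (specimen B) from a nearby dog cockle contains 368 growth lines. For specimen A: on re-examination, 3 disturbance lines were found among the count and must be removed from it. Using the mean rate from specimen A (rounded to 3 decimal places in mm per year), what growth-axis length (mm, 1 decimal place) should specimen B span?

103.4 mm

Specimen A: after corrections the count is 411 − 3 = 408 growth lines.
Specimen A: with 2 growth lines per year, 408 / 2 = 204 years.
A: Extension rate ≈ 114.6 / 204 = 0.562 mm per year.
Specimen B: dividing by 2 growth lines per year: 368 / 2 = 184 years. Length of B = 0.562 × 184 = 103.4 mm.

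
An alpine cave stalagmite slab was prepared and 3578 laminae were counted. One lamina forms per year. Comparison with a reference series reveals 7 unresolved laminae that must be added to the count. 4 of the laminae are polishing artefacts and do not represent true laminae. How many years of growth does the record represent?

3581 years

Adjusted count: 3578 − 4 + 7 = 3581 laminae.
With a one-to-one lamina periodicity this is 3581 years.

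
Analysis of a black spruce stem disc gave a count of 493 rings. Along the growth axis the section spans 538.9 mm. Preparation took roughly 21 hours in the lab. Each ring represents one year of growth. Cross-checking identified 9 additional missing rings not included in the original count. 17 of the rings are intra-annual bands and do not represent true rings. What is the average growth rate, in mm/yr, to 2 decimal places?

Correcting the raw count gives 493 − 17 + 9 = 485 true rings.
Extension rate ≈ 538.9 / 485 = 1.11 mm/yr.

1.11 mm/yr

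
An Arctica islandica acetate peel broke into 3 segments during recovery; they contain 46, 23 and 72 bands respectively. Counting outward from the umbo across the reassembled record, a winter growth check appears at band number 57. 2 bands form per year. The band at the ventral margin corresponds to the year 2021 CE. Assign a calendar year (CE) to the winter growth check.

Total bands = 46 + 23 + 72 = 141.
141 − 57 = 84 bands lie beyond the winter growth check toward the ventral margin.
84 bands at 2 per year is 84 / 2 = 42 years.
The band at the ventral margin is 2021 CE, so the winter growth check dates to 2021 − 42 = 1979 CE.

1979 CE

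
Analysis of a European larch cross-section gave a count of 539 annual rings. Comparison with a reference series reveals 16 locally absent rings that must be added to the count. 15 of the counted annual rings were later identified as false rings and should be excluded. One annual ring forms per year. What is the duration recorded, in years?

After corrections the count is 539 − 15 + 16 = 540 annual rings.
At one annual ring per year, that is 540 years.

540 years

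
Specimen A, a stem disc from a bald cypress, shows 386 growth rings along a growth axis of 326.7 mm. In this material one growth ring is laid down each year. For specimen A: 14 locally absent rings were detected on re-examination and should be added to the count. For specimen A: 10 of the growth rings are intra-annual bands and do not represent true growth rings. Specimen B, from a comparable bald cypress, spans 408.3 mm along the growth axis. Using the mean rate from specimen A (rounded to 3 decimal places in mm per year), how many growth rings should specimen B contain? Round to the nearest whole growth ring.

Specimen A: correcting the raw count gives 386 − 10 + 14 = 390 true growth rings.
A: Extension rate ≈ 326.7 / 390 = 0.838 mm/year.
B spans 408.3 / 0.838 = 487.23 years ≈ 487 growth rings.

487 growth rings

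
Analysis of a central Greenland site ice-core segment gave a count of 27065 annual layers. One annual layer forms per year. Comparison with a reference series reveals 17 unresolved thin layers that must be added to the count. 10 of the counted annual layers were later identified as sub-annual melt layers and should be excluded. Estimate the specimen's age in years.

27072 years

True annual layer count = 27065 − 10 + 17 = 27072.
At one annual layer per year, that is 27072 years.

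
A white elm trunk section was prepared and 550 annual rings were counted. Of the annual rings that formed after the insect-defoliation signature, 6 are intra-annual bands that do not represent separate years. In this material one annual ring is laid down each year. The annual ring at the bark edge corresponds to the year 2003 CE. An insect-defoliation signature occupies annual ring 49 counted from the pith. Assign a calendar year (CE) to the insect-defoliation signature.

1508 CE

The insect-defoliation signature sits at annual ring 49 from the pith, so 550 − 49 = 501 annual rings formed after it.
Excluding 6 false annual rings: 501 − 6 = 495.
Counting back 495 years from 2003 CE places the insect-defoliation signature in 2003 − 495 = 1508 CE.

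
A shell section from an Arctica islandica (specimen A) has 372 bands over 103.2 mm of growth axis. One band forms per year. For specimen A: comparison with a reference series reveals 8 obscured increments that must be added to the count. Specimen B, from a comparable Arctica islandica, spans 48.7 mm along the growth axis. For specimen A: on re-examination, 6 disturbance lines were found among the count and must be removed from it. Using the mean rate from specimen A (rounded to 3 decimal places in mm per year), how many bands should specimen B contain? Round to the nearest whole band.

Specimen A: correcting the raw count gives 372 − 6 + 8 = 374 true bands.
A: Mean rate = 103.2 mm / 374 years ≈ 0.276 mm per year.
Specimen B: 48.7 mm / 0.276 mm per year = 176.45 years ≈ 176 bands.

176 bands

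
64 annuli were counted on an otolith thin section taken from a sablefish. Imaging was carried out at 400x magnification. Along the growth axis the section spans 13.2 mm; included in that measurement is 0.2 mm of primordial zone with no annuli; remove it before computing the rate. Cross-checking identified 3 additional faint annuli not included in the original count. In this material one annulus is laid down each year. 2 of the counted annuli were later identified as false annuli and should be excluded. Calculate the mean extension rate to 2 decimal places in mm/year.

True annulus count = 64 − 2 + 3 = 65.
The growth record spans 13.2 − 0.2 = 13.0 mm.
Mean rate = 13.0 mm / 65 years ≈ 0.20 mm/year.

0.20 mm/year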